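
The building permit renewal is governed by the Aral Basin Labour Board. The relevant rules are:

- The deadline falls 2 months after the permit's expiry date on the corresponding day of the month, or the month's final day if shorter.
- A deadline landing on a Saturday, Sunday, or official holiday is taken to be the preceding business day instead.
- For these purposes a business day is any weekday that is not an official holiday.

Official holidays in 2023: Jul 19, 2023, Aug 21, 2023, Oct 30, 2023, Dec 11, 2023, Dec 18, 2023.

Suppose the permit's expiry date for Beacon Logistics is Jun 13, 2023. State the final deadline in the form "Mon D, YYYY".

2 months after Jun 13, 2023, on the same day of the month, is Aug 13, 2023.
Because Aug 13, 2023 is a Sunday, the deadline becomes Aug 11, 2023 (Friday).
The final due date is Aug 11, 2023.

Aug 11, 2023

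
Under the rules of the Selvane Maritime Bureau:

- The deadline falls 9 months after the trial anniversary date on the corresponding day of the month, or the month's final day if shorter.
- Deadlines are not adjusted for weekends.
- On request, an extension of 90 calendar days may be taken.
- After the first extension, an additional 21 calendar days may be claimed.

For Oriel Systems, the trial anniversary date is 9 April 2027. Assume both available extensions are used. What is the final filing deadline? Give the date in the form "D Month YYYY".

29 April 2028

9 months from 9 April 2027 is 9 January 2028.
9 January 2028 falls on a Sunday. The rules make no weekend/holiday allowance, so it remains 9 January 2028.
With the 90-day extension, 9 January 2028 becomes 8 April 2028.
8 April 2028 falls on a Saturday. The rules make no weekend/holiday allowance, so it remains 8 April 2028.
Applying the 21-calendar-day extension: 8 April 2028 + 21 days = 29 April 2028.
29 April 2028 is a Saturday; no weekend or holiday adjustment applies.
Deadline: 29 April 2028.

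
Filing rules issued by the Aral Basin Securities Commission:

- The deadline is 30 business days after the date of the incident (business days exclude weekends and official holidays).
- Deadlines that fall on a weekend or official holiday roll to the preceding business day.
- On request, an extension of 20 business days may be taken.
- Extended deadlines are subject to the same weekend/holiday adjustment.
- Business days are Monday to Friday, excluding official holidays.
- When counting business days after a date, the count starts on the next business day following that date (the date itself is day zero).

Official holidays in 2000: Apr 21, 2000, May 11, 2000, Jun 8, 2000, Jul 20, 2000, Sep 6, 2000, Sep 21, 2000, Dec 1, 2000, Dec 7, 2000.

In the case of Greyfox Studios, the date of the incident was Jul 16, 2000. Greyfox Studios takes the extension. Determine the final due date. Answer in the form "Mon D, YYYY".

30 business days after Jul 16, 2000, excluding weekends and holidays, is Aug 28, 2000.
Aug 28, 2000 falls on a Monday, which is a business day, so no adjustment is needed.
The 20-business-day extension runs from Aug 28, 2000 to Sep 27, 2000.
Sep 27, 2000 is a Wednesday and not a listed holiday, so it stands.
Final deadline: Sep 27, 2000.

Sep 27, 2000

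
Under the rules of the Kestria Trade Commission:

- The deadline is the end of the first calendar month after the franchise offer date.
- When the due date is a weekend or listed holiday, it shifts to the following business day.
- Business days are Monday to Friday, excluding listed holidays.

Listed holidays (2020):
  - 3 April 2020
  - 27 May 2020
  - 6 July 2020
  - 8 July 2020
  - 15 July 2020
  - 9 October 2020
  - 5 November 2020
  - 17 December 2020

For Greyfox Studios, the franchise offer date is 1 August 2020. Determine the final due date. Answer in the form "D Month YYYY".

1 month after 1 August 2020 falls in September 2020; the last day of that month is 30 September 2020.
Since 30 September 2020 is a Wednesday and not a holiday, the date is unchanged.
So the filing is due 30 September 2020.

30 September 2020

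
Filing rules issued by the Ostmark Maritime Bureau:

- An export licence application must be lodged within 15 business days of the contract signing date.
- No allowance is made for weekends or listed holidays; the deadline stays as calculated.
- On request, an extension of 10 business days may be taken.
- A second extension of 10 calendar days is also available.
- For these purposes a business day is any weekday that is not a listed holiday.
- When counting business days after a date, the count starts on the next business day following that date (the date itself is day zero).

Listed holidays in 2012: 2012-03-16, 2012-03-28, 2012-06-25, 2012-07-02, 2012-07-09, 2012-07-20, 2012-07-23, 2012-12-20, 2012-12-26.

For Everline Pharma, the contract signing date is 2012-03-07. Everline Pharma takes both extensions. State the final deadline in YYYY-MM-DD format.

2012-04-23

15 business days after 2012-03-07, excluding weekends and holidays, is 2012-03-30.
No adjustment is made for weekends or holidays, so 2012-03-30 stands.
The 10-business-day extension runs from 2012-03-30 to 2012-04-13.
No adjustment is made for weekends or holidays, so 2012-04-13 stands.
Add the 10 calendar-day extension to 2012-04-13: 2012-04-23.
2012-04-23 is a Monday; no weekend or holiday adjustment applies.
Deadline: 2012-04-23.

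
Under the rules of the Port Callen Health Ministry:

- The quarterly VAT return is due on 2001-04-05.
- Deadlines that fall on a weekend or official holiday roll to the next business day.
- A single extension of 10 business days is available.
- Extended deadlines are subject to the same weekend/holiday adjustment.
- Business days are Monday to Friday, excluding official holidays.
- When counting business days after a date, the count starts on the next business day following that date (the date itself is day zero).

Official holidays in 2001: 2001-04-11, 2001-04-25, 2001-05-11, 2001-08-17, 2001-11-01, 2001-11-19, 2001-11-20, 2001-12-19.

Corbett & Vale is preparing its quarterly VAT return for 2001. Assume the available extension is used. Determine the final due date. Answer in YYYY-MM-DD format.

The statutory due date is 2001-04-05.
Since 2001-04-05 is a Thursday and not a holiday, the date is unchanged.
Applying the 10-business-day extension: 10 business days after 2001-04-05 is 2001-04-20.
2001-04-20 (Friday) is already a business day.
The final due date is 2001-04-20.

2001-04-20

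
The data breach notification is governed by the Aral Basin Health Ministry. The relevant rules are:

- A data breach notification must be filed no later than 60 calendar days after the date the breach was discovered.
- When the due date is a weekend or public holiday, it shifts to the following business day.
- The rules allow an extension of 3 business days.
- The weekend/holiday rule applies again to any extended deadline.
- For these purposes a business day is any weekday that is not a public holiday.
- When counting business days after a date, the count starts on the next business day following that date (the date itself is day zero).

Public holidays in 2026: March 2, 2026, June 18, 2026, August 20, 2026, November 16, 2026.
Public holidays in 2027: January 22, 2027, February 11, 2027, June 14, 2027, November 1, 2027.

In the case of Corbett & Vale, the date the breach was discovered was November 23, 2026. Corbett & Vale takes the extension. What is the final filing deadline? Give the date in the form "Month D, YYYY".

January 28, 2027

Trigger date November 23, 2026 + 60 calendar days = January 22, 2027.
January 22, 2027 falls on a listed holiday. Rolling to the next business day gives January 25, 2027, a Monday.
The 3-business-day extension runs from January 25, 2027 to January 28, 2027.
January 28, 2027 falls on a Thursday, which is a business day, so no adjustment is needed.
The final due date is January 28, 2027.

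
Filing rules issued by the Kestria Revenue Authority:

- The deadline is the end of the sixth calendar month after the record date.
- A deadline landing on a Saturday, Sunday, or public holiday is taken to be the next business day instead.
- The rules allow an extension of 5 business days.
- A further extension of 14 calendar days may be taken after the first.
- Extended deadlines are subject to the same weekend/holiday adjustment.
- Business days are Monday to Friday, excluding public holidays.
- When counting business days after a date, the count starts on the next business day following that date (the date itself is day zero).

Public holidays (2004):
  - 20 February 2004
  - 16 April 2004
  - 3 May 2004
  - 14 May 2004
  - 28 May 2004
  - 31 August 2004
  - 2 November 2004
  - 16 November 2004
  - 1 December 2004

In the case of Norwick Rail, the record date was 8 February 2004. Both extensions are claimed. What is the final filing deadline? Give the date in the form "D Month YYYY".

6 months after 8 February 2004 is August 2004; that month ends on 31 August 2004.
Because 31 August 2004 is a listed holiday, the deadline becomes 1 September 2004 (Wednesday).
Counting 5 further business days from 1 September 2004 reaches 8 September 2004.
8 September 2004 is a Wednesday and not a listed holiday, so it stands.
Applying the 14-calendar-day extension: 8 September 2004 + 14 days = 22 September 2004.
22 September 2004 falls on a Wednesday, which is a business day, so no adjustment is needed.
Final deadline: 22 September 2004.

22 September 2004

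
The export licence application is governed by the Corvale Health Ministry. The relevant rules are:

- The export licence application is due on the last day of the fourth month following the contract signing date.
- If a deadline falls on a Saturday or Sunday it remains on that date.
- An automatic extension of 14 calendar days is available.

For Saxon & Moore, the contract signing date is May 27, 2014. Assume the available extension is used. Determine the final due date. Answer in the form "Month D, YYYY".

4 months after May 27, 2014 falls in September 2014; the last day of that month is September 30, 2014.
September 30, 2014 is a Tuesday; no weekend or holiday adjustment applies.
With the 14-day extension, September 30, 2014 becomes October 14, 2014.
October 14, 2014 falls on a Tuesday. The rules make no weekend/holiday allowance, so it remains October 14, 2014.
Final deadline: October 14, 2014.

October 14, 2014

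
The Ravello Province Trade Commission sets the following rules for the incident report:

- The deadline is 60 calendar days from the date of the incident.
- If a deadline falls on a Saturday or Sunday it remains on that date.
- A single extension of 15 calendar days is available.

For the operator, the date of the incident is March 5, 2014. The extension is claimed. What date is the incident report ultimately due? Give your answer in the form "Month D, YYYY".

Trigger date March 5, 2014 + 60 calendar days = May 4, 2014.
May 4, 2014 falls on a Sunday. The rules make no weekend/holiday allowance, so it remains May 4, 2014.
With the 15-day extension, May 4, 2014 becomes May 19, 2014.
No adjustment is made for weekends or holidays, so May 19, 2014 stands.
The final due date is May 19, 2014.

May 19, 2014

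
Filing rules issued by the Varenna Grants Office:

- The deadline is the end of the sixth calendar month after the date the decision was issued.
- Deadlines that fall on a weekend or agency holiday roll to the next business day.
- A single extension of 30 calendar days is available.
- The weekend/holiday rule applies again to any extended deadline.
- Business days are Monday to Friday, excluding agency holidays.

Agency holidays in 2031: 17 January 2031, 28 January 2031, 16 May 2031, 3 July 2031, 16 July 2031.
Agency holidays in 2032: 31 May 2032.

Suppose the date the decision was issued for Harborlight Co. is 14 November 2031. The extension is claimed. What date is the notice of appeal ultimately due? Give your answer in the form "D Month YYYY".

1 July 2032

6 months after 14 November 2031 falls in May 2032; the last day of that month is 31 May 2032.
Because 31 May 2032 is a listed holiday, the deadline becomes 1 June 2032 (Tuesday).
Applying the 30-calendar-day extension: 1 June 2032 + 30 days = 1 July 2032.
1 July 2032 falls on a Thursday, which is a business day, so no adjustment is needed.
Final deadline: 1 July 2032.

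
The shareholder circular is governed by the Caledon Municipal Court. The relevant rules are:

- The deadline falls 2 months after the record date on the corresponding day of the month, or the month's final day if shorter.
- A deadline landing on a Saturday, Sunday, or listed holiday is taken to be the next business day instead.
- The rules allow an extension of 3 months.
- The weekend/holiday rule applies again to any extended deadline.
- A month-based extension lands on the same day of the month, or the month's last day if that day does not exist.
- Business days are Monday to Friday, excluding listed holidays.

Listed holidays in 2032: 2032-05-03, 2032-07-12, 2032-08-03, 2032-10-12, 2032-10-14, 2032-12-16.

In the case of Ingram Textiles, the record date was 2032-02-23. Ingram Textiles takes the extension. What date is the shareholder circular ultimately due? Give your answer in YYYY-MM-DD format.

Moving 2 months forward from 2032-02-23 on the corresponding day gives 2032-04-23.
Since 2032-04-23 is a Friday and not a holiday, the date is unchanged.
Add 3 months to 2032-04-23: 2032-07-23.
2032-07-23 is a Friday and not a listed holiday, so it stands.
So the filing is due 2032-07-23.

2032-07-23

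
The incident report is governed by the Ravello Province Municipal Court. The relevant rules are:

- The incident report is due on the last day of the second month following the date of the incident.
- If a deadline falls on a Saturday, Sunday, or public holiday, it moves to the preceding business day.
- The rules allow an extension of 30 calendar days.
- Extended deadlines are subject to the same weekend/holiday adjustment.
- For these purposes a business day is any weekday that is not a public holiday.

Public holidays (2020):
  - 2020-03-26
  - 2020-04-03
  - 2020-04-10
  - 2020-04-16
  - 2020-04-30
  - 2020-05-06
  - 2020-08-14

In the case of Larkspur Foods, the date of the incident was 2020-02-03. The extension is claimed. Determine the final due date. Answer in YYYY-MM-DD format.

The second month after 2020-02-03 is April 2020, whose last day is 2020-04-30.
2020-04-30 is a listed holiday, so it moves to the preceding business day, 2020-04-29 (Wednesday).
Applying the 30-calendar-day extension: 2020-04-29 + 30 days = 2020-05-29.
2020-05-29 is a Friday and not a listed holiday, so it stands.
The final due date is 2020-05-29.

2020-05-29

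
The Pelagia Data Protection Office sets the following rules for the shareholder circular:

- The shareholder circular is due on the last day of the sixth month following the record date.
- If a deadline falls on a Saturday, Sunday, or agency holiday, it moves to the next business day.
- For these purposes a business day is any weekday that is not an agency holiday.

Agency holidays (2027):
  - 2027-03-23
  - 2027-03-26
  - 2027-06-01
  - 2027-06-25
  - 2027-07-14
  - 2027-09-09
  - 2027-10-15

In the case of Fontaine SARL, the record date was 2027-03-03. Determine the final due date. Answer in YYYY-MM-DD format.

2027-09-30

6 months after 2027-03-03 is September 2027; that month ends on 2027-09-30.
2027-09-30 (Thursday) is already a business day.
So the filing is due 2027-09-30.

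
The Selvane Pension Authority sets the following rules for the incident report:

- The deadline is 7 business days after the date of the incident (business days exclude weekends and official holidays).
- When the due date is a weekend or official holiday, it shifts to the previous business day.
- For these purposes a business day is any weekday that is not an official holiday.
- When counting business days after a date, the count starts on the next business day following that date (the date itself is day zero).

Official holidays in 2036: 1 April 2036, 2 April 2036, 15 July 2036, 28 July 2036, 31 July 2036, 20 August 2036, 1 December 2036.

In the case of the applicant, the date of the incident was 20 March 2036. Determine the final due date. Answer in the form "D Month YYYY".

Starting the day after 20 March 2036 and counting 7 business days lands on 31 March 2036.
31 March 2036 is a Monday and not a listed holiday, so it stands.
Final deadline: 31 March 2036.

31 March 2036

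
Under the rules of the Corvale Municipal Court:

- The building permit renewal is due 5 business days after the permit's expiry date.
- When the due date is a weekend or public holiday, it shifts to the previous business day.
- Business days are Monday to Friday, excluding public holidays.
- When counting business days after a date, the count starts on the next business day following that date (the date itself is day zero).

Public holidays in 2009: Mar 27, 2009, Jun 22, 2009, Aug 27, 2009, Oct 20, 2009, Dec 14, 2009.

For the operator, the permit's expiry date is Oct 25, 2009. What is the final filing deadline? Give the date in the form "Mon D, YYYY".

Oct 30, 2009

Counting 5 business days after Oct 25, 2009 (skipping weekends and listed holidays) reaches Oct 30, 2009.
Oct 30, 2009 (Friday) is already a business day.
So the filing is due Oct 30, 2009.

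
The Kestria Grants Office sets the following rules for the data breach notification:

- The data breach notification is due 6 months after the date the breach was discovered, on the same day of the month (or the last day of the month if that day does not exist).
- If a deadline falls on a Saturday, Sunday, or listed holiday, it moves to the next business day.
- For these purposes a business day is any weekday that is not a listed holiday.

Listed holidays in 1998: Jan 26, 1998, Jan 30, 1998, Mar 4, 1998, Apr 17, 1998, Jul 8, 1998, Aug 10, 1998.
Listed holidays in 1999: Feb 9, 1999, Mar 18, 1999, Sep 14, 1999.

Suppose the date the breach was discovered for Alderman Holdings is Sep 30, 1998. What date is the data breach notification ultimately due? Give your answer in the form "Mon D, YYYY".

Moving 6 months forward from Sep 30, 1998 on the corresponding day gives Mar 30, 1999.
Mar 30, 1999 is a Tuesday and not a listed holiday, so it stands.
So the filing is due Mar 30, 1999.

Mar 30, 1999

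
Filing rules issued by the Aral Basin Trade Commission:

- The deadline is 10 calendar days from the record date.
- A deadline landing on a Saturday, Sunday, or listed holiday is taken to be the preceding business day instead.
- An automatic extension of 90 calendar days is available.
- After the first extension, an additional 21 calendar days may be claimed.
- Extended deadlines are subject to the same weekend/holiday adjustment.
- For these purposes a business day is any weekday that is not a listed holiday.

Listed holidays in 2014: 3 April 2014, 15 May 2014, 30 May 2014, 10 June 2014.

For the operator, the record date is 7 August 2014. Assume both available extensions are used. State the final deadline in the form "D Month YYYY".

4 December 2014

Trigger date 7 August 2014 + 10 calendar days = 17 August 2014.
17 August 2014 is a Sunday; the preceding business day is 15 August 2014 (Friday).
Add the 90 calendar-day extension to 15 August 2014: 13 November 2014.
13 November 2014 (Thursday) is already a business day.
Applying the 21-calendar-day extension: 13 November 2014 + 21 days = 4 December 2014.
Since 4 December 2014 is a Thursday and not a holiday, the date is unchanged.
The final due date is 4 December 2014.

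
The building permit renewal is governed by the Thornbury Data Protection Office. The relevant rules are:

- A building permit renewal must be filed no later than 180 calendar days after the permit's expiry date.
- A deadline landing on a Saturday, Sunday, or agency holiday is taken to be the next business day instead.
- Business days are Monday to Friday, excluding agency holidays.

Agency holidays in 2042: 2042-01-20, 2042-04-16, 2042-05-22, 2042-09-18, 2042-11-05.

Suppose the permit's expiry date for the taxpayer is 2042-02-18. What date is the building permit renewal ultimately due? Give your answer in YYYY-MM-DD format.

180 calendar days after 2042-02-18 is 2042-08-17.
2042-08-17 falls on a Sunday. Rolling to the next business day gives 2042-08-18, a Monday.
Final deadline: 2042-08-18.

2042-08-18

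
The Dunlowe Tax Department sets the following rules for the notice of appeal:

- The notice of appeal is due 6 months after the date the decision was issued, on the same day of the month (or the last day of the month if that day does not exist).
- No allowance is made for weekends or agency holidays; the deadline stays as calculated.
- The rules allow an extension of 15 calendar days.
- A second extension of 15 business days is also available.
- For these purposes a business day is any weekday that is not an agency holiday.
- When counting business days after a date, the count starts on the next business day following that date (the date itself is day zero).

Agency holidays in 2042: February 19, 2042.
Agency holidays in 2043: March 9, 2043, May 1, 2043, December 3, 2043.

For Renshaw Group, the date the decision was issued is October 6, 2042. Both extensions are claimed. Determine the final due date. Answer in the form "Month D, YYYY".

6 months after October 6, 2042, on the same day of the month, is April 6, 2043.
April 6, 2043 is a Monday; no weekend or holiday adjustment applies.
The 15-calendar-day extension moves the deadline from April 6, 2043 to April 21, 2043.
No adjustment is made for weekends or holidays, so April 21, 2043 stands.
Applying the 15-business-day extension: 15 business days after April 21, 2043 is May 13, 2043.
May 13, 2043 is a Wednesday; no weekend or holiday adjustment applies.
Deadline: May 13, 2043.

May 13, 2043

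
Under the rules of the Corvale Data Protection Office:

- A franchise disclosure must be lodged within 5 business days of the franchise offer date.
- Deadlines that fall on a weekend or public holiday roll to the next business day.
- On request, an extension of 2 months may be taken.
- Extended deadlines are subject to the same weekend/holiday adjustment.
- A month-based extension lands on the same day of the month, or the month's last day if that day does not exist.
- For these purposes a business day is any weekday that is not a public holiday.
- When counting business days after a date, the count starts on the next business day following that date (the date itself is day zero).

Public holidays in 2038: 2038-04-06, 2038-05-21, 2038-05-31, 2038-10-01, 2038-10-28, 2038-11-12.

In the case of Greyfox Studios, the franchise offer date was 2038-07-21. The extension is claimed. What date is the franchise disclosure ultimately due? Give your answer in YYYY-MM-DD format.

2038-09-28

Counting 5 business days after 2038-07-21 (skipping weekends and listed holidays) reaches 2038-07-28.
Since 2038-07-28 is a Wednesday and not a holiday, the date is unchanged.
The 2 months extension carries 2038-07-28 to 2038-09-28.
2038-09-28 is a Tuesday and not a listed holiday, so it stands.
Deadline: 2038-09-28.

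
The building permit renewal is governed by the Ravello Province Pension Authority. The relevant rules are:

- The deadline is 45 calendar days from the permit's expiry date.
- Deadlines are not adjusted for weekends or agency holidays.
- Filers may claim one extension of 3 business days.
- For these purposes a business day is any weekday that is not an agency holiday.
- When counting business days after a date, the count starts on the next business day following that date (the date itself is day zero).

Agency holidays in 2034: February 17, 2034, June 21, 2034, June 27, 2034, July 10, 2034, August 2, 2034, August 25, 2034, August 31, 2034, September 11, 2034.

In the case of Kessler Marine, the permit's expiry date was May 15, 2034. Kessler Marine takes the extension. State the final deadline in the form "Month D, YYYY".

July 4, 2034

From May 15, 2034, 45 calendar days later is June 29, 2034.
No adjustment is made for weekends or holidays, so June 29, 2034 stands.
Counting 3 further business days from June 29, 2034 reaches July 4, 2034.
No adjustment is made for weekends or holidays, so July 4, 2034 stands.
Deadline: July 4, 2034.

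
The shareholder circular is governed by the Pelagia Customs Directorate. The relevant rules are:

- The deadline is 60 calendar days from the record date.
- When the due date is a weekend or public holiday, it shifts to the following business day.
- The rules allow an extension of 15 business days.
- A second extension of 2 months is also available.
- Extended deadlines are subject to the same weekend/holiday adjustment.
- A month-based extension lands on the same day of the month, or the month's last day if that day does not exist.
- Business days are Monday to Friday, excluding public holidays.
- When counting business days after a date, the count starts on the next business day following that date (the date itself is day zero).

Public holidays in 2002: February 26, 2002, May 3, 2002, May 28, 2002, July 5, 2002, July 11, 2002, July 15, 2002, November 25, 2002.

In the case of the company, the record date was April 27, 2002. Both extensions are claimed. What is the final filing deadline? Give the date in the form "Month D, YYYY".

60 calendar days after April 27, 2002 is June 26, 2002.
June 26, 2002 is a Wednesday and not a listed holiday, so it stands.
The 15-business-day extension runs from June 26, 2002 to July 22, 2002.
July 22, 2002 falls on a Monday, which is a business day, so no adjustment is needed.
Add 2 months to July 22, 2002: September 22, 2002.
September 22, 2002 falls on a Sunday. Rolling to the next business day gives September 23, 2002, a Monday.
Deadline: September 23, 2002.

September 23, 2002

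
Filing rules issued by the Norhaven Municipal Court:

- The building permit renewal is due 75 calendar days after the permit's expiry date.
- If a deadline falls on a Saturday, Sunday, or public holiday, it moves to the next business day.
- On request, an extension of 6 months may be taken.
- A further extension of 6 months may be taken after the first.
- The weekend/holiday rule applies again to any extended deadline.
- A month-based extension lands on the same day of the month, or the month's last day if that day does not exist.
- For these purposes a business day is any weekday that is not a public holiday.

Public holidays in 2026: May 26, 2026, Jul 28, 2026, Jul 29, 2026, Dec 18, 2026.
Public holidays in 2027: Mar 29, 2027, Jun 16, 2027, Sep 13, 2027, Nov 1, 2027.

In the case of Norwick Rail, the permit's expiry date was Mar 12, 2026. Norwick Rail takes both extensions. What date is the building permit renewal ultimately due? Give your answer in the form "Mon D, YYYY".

May 27, 2027

75 calendar days after Mar 12, 2026 is May 26, 2026.
May 26, 2026 is a listed holiday; the next business day is May 27, 2026 (Wednesday).
Add 6 months to May 27, 2026: Nov 27, 2026.
Nov 27, 2026 (Friday) is already a business day.
The 6 months extension carries Nov 27, 2026 to May 27, 2027.
May 27, 2027 (Thursday) is already a business day.
Deadline: May 27, 2027.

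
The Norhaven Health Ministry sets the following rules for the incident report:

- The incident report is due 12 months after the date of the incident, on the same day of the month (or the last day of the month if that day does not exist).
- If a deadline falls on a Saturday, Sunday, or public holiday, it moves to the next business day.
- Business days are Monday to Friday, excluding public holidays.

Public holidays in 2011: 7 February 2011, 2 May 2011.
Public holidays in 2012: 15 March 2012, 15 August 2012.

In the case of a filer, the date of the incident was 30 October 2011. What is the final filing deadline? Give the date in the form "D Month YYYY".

30 October 2012

12 months from 30 October 2011 is 30 October 2012.
Since 30 October 2012 is a Tuesday and not a holiday, the date is unchanged.
The final due date is 30 October 2012.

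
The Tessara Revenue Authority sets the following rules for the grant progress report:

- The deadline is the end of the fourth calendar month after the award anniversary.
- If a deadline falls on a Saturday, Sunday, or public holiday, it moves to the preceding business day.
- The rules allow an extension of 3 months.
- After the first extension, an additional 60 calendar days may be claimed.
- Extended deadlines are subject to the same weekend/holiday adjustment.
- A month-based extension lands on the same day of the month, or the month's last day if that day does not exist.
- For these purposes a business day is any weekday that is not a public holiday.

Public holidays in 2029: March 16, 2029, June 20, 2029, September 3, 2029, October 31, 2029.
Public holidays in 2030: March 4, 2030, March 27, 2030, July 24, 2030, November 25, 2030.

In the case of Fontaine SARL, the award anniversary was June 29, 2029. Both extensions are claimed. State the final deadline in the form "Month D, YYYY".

4 months after June 29, 2029 falls in October 2029; the last day of that month is October 31, 2029.
Because October 31, 2029 is a listed holiday, the deadline becomes October 30, 2029 (Tuesday).
Add 3 months to October 30, 2029: January 30, 2030.
January 30, 2030 falls on a Wednesday, which is a business day, so no adjustment is needed.
Applying the 60-calendar-day extension: January 30, 2030 + 60 days = March 31, 2030.
March 31, 2030 falls on a Sunday. Rolling to the preceding business day gives March 29, 2030, a Friday.
Deadline: March 29, 2030.

March 29, 2030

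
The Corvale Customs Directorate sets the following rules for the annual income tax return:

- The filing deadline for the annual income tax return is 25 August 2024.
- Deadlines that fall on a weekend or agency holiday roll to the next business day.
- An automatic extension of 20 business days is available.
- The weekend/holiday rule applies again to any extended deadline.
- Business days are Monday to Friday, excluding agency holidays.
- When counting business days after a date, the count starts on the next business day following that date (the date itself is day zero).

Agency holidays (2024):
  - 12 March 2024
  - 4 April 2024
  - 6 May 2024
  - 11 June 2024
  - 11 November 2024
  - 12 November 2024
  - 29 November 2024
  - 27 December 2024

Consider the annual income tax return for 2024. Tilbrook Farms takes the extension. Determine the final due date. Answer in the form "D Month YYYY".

23 September 2024

The stated deadline is 25 August 2024.
Because 25 August 2024 is a Sunday, the deadline becomes 26 August 2024 (Monday).
Applying the 20-business-day extension: 20 business days after 26 August 2024 is 23 September 2024.
23 September 2024 (Monday) is already a business day.
The final due date is 23 September 2024.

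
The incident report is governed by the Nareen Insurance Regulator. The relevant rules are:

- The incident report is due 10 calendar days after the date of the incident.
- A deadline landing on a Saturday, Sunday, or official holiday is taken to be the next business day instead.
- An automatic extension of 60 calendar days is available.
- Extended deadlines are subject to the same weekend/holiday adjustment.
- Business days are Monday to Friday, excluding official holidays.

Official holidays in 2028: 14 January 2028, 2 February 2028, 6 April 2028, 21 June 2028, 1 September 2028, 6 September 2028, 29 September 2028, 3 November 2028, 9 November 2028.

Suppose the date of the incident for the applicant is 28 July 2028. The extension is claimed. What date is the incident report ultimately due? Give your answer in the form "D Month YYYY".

From 28 July 2028, 10 calendar days later is 7 August 2028.
7 August 2028 (Monday) is already a business day.
Add the 60 calendar-day extension to 7 August 2028: 6 October 2028.
6 October 2028 (Friday) is already a business day.
Final deadline: 6 October 2028.

6 October 2028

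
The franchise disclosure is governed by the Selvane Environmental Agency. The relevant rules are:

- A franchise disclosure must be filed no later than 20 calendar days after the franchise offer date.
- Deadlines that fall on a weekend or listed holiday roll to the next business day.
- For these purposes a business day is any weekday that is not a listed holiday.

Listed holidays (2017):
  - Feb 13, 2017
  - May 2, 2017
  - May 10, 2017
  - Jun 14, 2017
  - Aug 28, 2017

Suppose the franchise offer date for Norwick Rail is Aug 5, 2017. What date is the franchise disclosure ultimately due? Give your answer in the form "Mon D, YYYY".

Trigger date Aug 5, 2017 + 20 calendar days = Aug 25, 2017.
Aug 25, 2017 falls on a Friday, which is a business day, so no adjustment is needed.
So the filing is due Aug 25, 2017.

Aug 25, 2017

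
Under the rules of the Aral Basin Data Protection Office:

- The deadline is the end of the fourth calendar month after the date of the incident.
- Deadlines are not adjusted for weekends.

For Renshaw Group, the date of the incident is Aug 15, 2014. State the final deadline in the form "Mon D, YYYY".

4 months after Aug 15, 2014 falls in December 2014; the last day of that month is Dec 31, 2014.
Dec 31, 2014 is a Wednesday; no weekend or holiday adjustment applies.
Deadline: Dec 31, 2014.

Dec 31, 2014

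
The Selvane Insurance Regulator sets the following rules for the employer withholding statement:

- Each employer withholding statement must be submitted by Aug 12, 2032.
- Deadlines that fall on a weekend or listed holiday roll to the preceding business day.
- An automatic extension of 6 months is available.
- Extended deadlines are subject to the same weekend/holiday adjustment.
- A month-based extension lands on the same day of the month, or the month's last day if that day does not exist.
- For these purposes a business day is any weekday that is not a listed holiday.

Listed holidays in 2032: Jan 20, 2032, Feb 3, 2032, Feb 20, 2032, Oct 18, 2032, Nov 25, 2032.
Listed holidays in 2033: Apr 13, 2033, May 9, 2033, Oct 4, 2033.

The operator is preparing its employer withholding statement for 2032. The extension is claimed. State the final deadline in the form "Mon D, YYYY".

The stated deadline is Aug 12, 2032.
Since Aug 12, 2032 is a Thursday and not a holiday, the date is unchanged.
The 6 months extension carries Aug 12, 2032 to Feb 12, 2033.
Feb 12, 2033 is a Saturday, so it moves to the preceding business day, Feb 11, 2033 (Friday).
Final deadline: Feb 11, 2033.

Feb 11, 2033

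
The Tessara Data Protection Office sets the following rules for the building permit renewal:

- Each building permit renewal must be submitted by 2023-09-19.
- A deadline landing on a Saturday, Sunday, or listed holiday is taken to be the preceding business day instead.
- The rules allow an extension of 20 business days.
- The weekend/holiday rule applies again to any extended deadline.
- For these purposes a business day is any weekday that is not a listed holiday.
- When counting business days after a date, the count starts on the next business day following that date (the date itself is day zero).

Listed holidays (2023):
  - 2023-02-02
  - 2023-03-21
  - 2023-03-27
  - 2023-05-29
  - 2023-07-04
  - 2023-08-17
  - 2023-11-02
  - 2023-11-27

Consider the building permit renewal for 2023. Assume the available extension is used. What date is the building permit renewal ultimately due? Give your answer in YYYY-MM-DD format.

2023-10-17

The statutory due date is 2023-09-19.
2023-09-19 falls on a Tuesday, which is a business day, so no adjustment is needed.
Applying the 20-business-day extension: 20 business days after 2023-09-19 is 2023-10-17.
2023-10-17 (Tuesday) is already a business day.
The final due date is 2023-10-17.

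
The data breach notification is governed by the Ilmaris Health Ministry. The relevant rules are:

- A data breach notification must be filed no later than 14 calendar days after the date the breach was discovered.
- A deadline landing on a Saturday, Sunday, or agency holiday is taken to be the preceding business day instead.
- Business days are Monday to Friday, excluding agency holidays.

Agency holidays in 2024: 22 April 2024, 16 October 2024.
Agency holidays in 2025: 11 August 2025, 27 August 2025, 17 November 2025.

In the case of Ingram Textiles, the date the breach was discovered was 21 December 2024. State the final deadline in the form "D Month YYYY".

14 calendar days after 21 December 2024 is 4 January 2025.
4 January 2025 falls on a Saturday. Rolling to the preceding business day gives 3 January 2025, a Friday.
Deadline: 3 January 2025.

3 January 2025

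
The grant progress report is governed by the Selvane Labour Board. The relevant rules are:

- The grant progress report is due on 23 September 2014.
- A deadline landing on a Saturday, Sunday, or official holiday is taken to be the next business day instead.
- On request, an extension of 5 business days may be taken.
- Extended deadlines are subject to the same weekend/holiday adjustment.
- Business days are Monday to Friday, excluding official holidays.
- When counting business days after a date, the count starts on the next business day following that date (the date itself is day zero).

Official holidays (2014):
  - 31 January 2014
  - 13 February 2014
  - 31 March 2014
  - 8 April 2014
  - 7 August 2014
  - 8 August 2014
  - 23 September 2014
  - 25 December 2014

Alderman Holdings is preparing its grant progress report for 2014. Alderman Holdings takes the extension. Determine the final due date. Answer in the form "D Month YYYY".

The statutory due date is 23 September 2014.
Because 23 September 2014 is a listed holiday, the deadline becomes 24 September 2014 (Wednesday).
The 5-business-day extension runs from 24 September 2014 to 1 October 2014.
1 October 2014 is a Wednesday and not a listed holiday, so it stands.
Deadline: 1 October 2014.

1 October 2014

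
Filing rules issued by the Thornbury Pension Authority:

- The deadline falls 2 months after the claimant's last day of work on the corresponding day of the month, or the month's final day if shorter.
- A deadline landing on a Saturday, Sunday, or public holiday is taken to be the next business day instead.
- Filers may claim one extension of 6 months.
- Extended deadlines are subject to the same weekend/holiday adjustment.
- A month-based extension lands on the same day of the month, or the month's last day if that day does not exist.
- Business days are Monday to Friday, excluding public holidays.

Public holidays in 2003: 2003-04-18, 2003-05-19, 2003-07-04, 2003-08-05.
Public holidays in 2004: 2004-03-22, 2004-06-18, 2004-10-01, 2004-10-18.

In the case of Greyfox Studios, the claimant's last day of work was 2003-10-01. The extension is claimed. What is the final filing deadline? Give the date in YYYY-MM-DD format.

2004-06-01

Moving 2 months forward from 2003-10-01 on the corresponding day gives 2003-12-01.
2003-12-01 (Monday) is already a business day.
Applying the 6 months extension: 6 months after 2003-12-01 is 2004-06-01.
2004-06-01 (Tuesday) is already a business day.
So the filing is due 2004-06-01.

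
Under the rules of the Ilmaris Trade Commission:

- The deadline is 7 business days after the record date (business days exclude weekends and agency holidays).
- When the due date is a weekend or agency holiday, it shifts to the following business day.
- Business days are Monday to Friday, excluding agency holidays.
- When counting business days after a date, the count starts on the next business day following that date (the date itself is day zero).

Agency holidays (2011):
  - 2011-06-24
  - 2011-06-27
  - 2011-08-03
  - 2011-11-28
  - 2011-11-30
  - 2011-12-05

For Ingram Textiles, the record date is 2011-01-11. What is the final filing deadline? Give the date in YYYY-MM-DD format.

Starting the day after 2011-01-11 and counting 7 business days lands on 2011-01-20.
2011-01-20 falls on a Thursday, which is a business day, so no adjustment is needed.
The final due date is 2011-01-20.

2011-01-20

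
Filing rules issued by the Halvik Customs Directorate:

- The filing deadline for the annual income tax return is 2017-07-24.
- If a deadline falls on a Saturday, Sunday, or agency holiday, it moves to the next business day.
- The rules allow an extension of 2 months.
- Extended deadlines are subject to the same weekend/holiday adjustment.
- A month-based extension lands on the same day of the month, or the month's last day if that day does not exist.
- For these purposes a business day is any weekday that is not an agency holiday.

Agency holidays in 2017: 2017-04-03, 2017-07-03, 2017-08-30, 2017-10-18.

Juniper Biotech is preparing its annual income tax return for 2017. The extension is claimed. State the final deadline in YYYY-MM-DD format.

2017-09-25

Start from the fixed due date, 2017-07-24.
2017-07-24 falls on a Monday, which is a business day, so no adjustment is needed.
Add 2 months to 2017-07-24: 2017-09-24.
2017-09-24 is a Sunday, so it moves to the next business day, 2017-09-25 (Monday).
So the filing is due 2017-09-25.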